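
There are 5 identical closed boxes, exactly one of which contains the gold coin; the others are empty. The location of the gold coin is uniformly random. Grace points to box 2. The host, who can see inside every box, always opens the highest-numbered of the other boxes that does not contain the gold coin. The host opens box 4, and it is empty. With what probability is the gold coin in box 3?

Apply Bayes' rule, conditioning on where the gold coin actually is.
If it is in any of boxes 1, 2, and 3 (prior 1/5 each): the host would have opened box 5 instead, probability 0; weight (1/5)·0 = 0 each.
If it is in box 4 (prior 1/5): the host opened box 4, so this case is ruled out; weight (1/5)·0 = 0.
If it is in box 5 (prior 1/5): box 4 is the highest-numbered option available, probability 1; weight (1/5)·1 = 1/5.
The weights sum to 1/5.
So P(the gold coin in box 3 | the host opened box 4) = 0 / (1/5) = 0.

0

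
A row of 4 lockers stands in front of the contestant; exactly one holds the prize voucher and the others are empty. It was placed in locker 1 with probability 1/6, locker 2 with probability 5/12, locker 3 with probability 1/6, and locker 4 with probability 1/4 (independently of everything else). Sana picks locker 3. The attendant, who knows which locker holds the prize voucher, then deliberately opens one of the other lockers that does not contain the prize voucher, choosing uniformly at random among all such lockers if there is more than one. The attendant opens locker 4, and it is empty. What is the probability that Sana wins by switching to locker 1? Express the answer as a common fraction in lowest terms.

6/25

Consider each possible location of the prize voucher in turn.
If it is in locker 1 (prior 1/6): the attendant has 2 equally likely choices, so probability 1/2; weight (1/6)·(1/2) = 1/12.
If it is in locker 2 (prior 5/12): the attendant has 2 equally likely choices, so probability 1/2; weight (5/12)·(1/2) = 5/24.
If it is in locker 3 (prior 1/6): the attendant has 3 equally likely choices, so probability 1/3; weight (1/6)·(1/3) = 1/18.
If it is in locker 4 (prior 1/4): the attendant opened locker 4, so this case is ruled out; weight (1/4)·0 = 0.
The weights sum to 25/72.
So P(the prize voucher in locker 1 | the attendant opened locker 4) = (1/12) / (25/72) = 6/25.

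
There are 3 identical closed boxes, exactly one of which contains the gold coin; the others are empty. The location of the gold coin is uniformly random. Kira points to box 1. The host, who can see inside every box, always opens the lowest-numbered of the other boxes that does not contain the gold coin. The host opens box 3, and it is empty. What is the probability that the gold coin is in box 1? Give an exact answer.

Consider each possible location of the gold coin in turn.
If it is in box 1 (prior 1/3): the host would have opened box 2 instead, probability 0; weight (1/3)·0 = 0.
If it is in box 2 (prior 1/3): box 3 is the lowest-numbered option available, probability 1; weight (1/3)·1 = 1/3.
If it is in box 3 (prior 1/3): the host opened box 3, so this case is ruled out; weight (1/3)·0 = 0.
The weights sum to 1/3.
So P(the gold coin in box 1 | the host opened box 3) = 0 / (1/3) = 0.

0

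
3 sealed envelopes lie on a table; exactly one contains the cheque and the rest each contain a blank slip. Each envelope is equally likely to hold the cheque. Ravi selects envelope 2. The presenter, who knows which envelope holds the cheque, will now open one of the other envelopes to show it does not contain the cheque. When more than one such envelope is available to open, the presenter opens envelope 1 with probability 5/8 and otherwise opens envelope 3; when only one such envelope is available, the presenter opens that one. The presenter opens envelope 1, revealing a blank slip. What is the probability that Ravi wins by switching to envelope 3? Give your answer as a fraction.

Apply Bayes' rule, conditioning on where the cheque actually is.
If it is in envelope 1 (prior 1/3): the presenter opened envelope 1, so this case is ruled out; weight (1/3)·0 = 0.
If it is in envelope 2 (prior 1/3): envelope 1 is available, opened with probability 5/8; weight (1/3)·(5/8) = 5/24.
If it is in envelope 3 (prior 1/3): only envelope 1 is available, probability 1; weight (1/3)·1 = 1/3.
The weights sum to 13/24.
So P(the cheque in envelope 3 | the presenter opened envelope 1) = (1/3) / (13/24) = 8/13.

8/13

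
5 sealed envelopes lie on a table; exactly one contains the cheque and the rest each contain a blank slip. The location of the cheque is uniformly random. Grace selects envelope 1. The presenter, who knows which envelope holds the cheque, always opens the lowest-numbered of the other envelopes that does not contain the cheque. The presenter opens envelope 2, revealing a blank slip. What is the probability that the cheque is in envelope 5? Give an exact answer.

1/4

Condition on the true location of the cheque.
If it is in any of envelopes 1, 3, 4, and 5 (prior 1/5 each): envelope 2 is the lowest-numbered option available, probability 1; weight (1/5)·1 = 1/5 each.
If it is in envelope 2 (prior 1/5): the presenter opened envelope 2, so this case is ruled out; weight (1/5)·0 = 0.
The weights sum to 4/5.
So P(the cheque in envelope 5 | the presenter opened envelope 2) = (1/5) / (4/5) = 1/4.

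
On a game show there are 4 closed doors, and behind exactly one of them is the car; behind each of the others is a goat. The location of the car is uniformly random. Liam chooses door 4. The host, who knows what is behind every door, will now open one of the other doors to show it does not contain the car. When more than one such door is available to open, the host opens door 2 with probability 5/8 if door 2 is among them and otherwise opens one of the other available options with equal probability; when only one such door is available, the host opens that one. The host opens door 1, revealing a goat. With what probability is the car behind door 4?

3/17

Consider each possible location of the car in turn.
If it is behind door 1 (prior 1/4): the host opened door 1, so this case is ruled out; weight (1/4)·0 = 0.
If it is behind door 2 (prior 1/4): door 2 holds the prize so is unavailable; the host chooses uniformly among the 2 others, probability 1/2; weight (1/4)·(1/2) = 1/8.
If it is behind door 3 (prior 1/4): door 2 is available but not opened, probability 3/8; weight (1/4)·(3/8) = 3/32.
If it is behind door 4 (prior 1/4): door 2 is available but not opened; door 1 gets probability (1 − 5/8)/2 = 3/16; weight (1/4)·(3/16) = 3/64.
The weights sum to 17/64.
So P(the car behind door 4 | the host opened door 1) = (3/64) / (17/64) = 3/17.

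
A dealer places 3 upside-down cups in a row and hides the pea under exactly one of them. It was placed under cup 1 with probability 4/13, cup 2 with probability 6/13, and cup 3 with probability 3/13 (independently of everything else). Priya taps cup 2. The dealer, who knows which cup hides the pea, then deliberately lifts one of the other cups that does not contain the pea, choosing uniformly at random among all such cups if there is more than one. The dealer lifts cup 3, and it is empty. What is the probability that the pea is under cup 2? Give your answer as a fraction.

Condition on the true location of the pea.
If it is under cup 1 (prior 4/13): the dealer has no choice, probability 1; weight (4/13)·1 = 4/13.
If it is under cup 2 (prior 6/13): the dealer has 2 equally likely choices, so probability 1/2; weight (6/13)·(1/2) = 3/13.
If it is under cup 3 (prior 3/13): the dealer opened cup 3, so this case is ruled out; weight (3/13)·0 = 0.
The weights sum to 7/13.
So P(the pea under cup 2 | the dealer opened cup 3) = (3/13) / (7/13) = 3/7.

3/7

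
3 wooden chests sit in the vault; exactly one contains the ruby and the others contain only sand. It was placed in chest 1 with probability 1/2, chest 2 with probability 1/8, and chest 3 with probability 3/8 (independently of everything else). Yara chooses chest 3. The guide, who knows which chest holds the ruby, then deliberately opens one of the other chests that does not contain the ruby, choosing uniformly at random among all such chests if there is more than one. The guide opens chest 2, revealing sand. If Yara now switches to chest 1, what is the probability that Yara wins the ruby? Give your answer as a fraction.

8/11

Apply Bayes' rule, conditioning on where the ruby actually is.
If it is in chest 1 (prior 1/2): the guide has no choice, probability 1; weight (1/2)·1 = 1/2.
If it is in chest 2 (prior 1/8): the guide opened chest 2, so this case is ruled out; weight (1/8)·0 = 0.
If it is in chest 3 (prior 3/8): the guide has 2 equally likely choices, so probability 1/2; weight (3/8)·(1/2) = 3/16.
The weights sum to 11/16.
So P(the ruby in chest 1 | the guide opened chest 2) = (1/2) / (11/16) = 8/11.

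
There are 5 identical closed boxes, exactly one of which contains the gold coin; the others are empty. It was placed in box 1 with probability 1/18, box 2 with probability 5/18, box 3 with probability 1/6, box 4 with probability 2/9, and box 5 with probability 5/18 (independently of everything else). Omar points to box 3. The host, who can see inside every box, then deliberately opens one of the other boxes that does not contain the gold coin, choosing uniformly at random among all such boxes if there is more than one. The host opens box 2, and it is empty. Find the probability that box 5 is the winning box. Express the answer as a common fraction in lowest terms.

Apply Bayes' rule, conditioning on where the gold coin actually is.
If it is in box 1 (prior 1/18): the host has 3 equally likely choices, so probability 1/3; weight (1/18)·(1/3) = 1/54.
If it is in box 2 (prior 5/18): the host opened box 2, so this case is ruled out; weight (5/18)·0 = 0.
If it is in box 3 (prior 1/6): the host has 4 equally likely choices, so probability 1/4; weight (1/6)·(1/4) = 1/24.
If it is in box 4 (prior 2/9): the host has 3 equally likely choices, so probability 1/3; weight (2/9)·(1/3) = 2/27.
If it is in box 5 (prior 5/18): the host has 3 equally likely choices, so probability 1/3; weight (5/18)·(1/3) = 5/54.
The weights sum to 49/216.
So P(the gold coin in box 5 | the host opened box 2) = (5/54) / (49/216) = 20/49.

20/49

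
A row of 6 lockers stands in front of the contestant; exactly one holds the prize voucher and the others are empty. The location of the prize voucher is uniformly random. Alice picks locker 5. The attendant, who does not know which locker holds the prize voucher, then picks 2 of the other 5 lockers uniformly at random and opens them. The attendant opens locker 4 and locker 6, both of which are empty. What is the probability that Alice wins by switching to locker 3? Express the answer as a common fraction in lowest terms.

1/4

Because the attendant chose which lockers to open without knowing where the prize voucher is, the choice is independent of the prize location. Learning that none of the 2 opened lockers holds the prize voucher simply rules out those 2 locations and leaves the remaining 4 lockers still equally likely by symmetry.
So P(the prize voucher in locker 3) = 1/4.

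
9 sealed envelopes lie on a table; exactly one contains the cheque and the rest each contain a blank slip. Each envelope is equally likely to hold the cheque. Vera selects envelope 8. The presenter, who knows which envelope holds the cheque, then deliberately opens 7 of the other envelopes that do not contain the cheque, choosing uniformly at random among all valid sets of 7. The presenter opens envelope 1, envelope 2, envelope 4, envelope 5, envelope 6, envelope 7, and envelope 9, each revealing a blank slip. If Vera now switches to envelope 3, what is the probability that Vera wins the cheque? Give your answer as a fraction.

Apply Bayes' rule, conditioning on where the cheque actually is.
If it is in any of envelopes 1, 2, 4, 5, 6, 7, and 9 (prior 1/9 each): that envelope was opened and seen not to hold the prize — ruled out; weight (1/9)·0 = 0 each.
If it is in envelope 3 (prior 1/9): the presenter has no choice, probability 1; weight (1/9)·1 = 1/9.
If it is in envelope 8 (prior 1/9): the presenter has 8 equally likely choices, so probability 1/8; weight (1/9)·(1/8) = 1/72.
The weights sum to 1/8.
So P(the cheque in envelope 3 | the presenter opened envelope 1, envelope 2, envelope 4, envelope 5, envelope 6, envelope 7, and envelope 9) = (1/9) / (1/8) = 8/9.

8/9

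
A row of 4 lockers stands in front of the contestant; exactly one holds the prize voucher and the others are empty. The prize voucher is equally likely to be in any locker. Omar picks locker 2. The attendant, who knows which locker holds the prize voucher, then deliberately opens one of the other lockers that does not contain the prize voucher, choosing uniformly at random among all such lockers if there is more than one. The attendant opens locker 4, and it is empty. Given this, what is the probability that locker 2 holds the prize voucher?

Apply Bayes' rule, conditioning on where the prize voucher actually is.
If it is in either of lockers 1 and 3 (prior 1/4 each): the attendant has 2 equally likely choices, so probability 1/2; weight (1/4)·(1/2) = 1/8 each.
If it is in locker 2 (prior 1/4): the attendant has 3 equally likely choices, so probability 1/3; weight (1/4)·(1/3) = 1/12.
If it is in locker 4 (prior 1/4): the attendant opened locker 4, so this case is ruled out; weight (1/4)·0 = 0.
The weights sum to 1/3.
So P(the prize voucher in locker 2 | the attendant opened locker 4) = (1/12) / (1/3) = 1/4.

1/4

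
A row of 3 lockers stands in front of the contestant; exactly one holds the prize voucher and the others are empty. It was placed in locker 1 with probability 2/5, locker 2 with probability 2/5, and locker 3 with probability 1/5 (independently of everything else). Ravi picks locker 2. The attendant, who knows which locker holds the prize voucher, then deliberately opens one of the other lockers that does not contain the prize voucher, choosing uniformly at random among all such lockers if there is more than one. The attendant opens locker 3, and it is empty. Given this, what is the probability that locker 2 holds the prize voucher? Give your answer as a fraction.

1/3

Apply Bayes' rule, conditioning on where the prize voucher actually is.
If it is in locker 1 (prior 2/5): the attendant has no choice, probability 1; weight (2/5)·1 = 2/5.
If it is in locker 2 (prior 2/5): the attendant has 2 equally likely choices, so probability 1/2; weight (2/5)·(1/2) = 1/5.
If it is in locker 3 (prior 1/5): the attendant opened locker 3, so this case is ruled out; weight (1/5)·0 = 0.
The weights sum to 3/5.
So P(the prize voucher in locker 2 | the attendant opened locker 3) = (1/5) / (3/5) = 1/3.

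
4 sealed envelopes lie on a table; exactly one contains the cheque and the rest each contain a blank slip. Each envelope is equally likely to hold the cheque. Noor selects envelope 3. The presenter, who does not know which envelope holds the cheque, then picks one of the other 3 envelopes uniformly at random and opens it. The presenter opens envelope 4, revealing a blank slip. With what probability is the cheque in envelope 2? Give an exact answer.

1/3

Consider each possible location of the cheque in turn.
If it is in any of envelopes 1, 2, and 3 (prior 1/4 each): the presenter picks envelope 4 with probability 1/3 regardless, and it is not the prize; weight (1/4)·(1/3) = 1/12 each.
If it is in envelope 4 (prior 1/4): the presenter opened envelope 4, so this case is ruled out; weight (1/4)·0 = 0.
The weights sum to 1/4.
So P(the cheque in envelope 2 | the presenter opened envelope 4) = (1/12) / (1/4) = 1/3.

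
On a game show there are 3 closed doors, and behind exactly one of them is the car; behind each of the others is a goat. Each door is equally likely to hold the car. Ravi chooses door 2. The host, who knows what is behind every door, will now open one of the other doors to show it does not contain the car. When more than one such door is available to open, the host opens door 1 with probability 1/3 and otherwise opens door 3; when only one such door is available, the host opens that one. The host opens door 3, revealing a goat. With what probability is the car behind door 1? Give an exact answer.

3/5

Apply Bayes' rule, conditioning on where the car actually is.
If it is behind door 1 (prior 1/3): only door 3 is available, probability 1; weight (1/3)·1 = 1/3.
If it is behind door 2 (prior 1/3): door 1 is available but not opened, probability 2/3; weight (1/3)·(2/3) = 2/9.
If it is behind door 3 (prior 1/3): the host opened door 3, so this case is ruled out; weight (1/3)·0 = 0.
The weights sum to 5/9.
So P(the car behind door 1 | the host opened door 3) = (1/3) / (5/9) = 3/5.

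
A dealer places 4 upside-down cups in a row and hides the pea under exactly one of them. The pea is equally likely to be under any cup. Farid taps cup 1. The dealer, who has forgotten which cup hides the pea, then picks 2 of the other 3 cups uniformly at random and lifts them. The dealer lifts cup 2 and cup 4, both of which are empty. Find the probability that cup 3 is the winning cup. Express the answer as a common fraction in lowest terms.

1/2

Consider each possible location of the pea in turn.
If it is under either of cups 1 and 3 (prior 1/4 each): the dealer picks exactly this set with probability 1/3 regardless, and none is the prize; weight (1/4)·(1/3) = 1/12 each.
If it is under either of cups 2 and 4 (prior 1/4 each): that cup was opened and seen not to hold the prize — ruled out; weight (1/4)·0 = 0 each.
The weights sum to 1/6.
So P(the pea under cup 3 | the dealer opened cup 2 and cup 4) = (1/12) / (1/6) = 1/2.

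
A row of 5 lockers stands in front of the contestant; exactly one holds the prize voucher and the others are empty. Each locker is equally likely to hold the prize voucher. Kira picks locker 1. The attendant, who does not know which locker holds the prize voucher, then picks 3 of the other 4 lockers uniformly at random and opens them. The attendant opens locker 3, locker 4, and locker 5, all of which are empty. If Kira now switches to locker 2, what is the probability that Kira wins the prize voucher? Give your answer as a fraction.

Apply Bayes' rule, conditioning on where the prize voucher actually is.
If it is in either of lockers 1 and 2 (prior 1/5 each): the attendant picks exactly this set with probability 1/4 regardless, and none is the prize; weight (1/5)·(1/4) = 1/20 each.
If it is in any of lockers 3, 4, and 5 (prior 1/5 each): that locker was opened and seen not to hold the prize — ruled out; weight (1/5)·0 = 0 each.
The weights sum to 1/10.
So P(the prize voucher in locker 2 | the attendant opened locker 3, locker 4, and locker 5) = (1/20) / (1/10) = 1/2.

1/2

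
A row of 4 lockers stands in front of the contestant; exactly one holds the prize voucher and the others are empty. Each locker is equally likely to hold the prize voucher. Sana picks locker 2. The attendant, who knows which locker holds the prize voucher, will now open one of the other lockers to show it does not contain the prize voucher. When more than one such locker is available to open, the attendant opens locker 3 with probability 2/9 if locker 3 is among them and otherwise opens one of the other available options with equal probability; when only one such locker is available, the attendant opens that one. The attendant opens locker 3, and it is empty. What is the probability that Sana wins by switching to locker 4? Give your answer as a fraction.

Condition on the true location of the prize voucher.
If it is in any of lockers 1, 2, and 4 (prior 1/4 each): locker 3 is available, opened with probability 2/9; weight (1/4)·(2/9) = 1/18 each.
If it is in locker 3 (prior 1/4): the attendant opened locker 3, so this case is ruled out; weight (1/4)·0 = 0.
The weights sum to 1/6.
So P(the prize voucher in locker 4 | the attendant opened locker 3) = (1/18) / (1/6) = 1/3.

1/3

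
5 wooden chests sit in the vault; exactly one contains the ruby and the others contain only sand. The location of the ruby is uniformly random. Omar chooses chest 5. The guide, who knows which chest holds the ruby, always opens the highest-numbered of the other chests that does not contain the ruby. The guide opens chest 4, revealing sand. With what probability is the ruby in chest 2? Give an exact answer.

Consider each possible location of the ruby in turn.
If it is in any of chests 1, 2, 3, and 5 (prior 1/5 each): chest 4 is the highest-numbered option available, probability 1; weight (1/5)·1 = 1/5 each.
If it is in chest 4 (prior 1/5): the guide opened chest 4, so this case is ruled out; weight (1/5)·0 = 0.
The weights sum to 4/5.
So P(the ruby in chest 2 | the guide opened chest 4) = (1/5) / (4/5) = 1/4.

1/4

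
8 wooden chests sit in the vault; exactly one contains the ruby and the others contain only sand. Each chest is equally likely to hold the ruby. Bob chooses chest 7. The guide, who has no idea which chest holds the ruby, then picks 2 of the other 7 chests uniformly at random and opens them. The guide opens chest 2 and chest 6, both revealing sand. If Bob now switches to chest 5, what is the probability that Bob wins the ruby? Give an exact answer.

Consider each possible location of the ruby in turn.
If it is in any of chests 1, 3, 4, 5, 7, and 8 (prior 1/8 each): the guide picks exactly this set with probability 1/21 regardless, and none is the prize; weight (1/8)·(1/21) = 1/168 each.
If it is in either of chests 2 and 6 (prior 1/8 each): that chest was opened and seen not to hold the prize — ruled out; weight (1/8)·0 = 0 each.
The weights sum to 1/28.
So P(the ruby in chest 5 | the guide opened chest 2 and chest 6) = (1/168) / (1/28) = 1/6.

1/6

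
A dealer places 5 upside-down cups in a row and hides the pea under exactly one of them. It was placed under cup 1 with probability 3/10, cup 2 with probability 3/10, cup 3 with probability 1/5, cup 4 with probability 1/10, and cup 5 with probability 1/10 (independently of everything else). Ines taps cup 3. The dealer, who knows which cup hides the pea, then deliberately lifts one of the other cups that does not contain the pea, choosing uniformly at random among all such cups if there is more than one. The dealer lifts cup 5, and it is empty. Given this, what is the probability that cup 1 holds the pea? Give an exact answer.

Consider each possible location of the pea in turn.
If it is under either of cups 1 and 2 (prior 3/10 each): the dealer has 3 equally likely choices, so probability 1/3; weight (3/10)·(1/3) = 1/10 each.
If it is under cup 3 (prior 1/5): the dealer has 4 equally likely choices, so probability 1/4; weight (1/5)·(1/4) = 1/20.
If it is under cup 4 (prior 1/10): the dealer has 3 equally likely choices, so probability 1/3; weight (1/10)·(1/3) = 1/30.
If it is under cup 5 (prior 1/10): the dealer opened cup 5, so this case is ruled out; weight (1/10)·0 = 0.
The weights sum to 17/60.
So P(the pea under cup 1 | the dealer opened cup 5) = (1/10) / (17/60) = 6/17.

6/17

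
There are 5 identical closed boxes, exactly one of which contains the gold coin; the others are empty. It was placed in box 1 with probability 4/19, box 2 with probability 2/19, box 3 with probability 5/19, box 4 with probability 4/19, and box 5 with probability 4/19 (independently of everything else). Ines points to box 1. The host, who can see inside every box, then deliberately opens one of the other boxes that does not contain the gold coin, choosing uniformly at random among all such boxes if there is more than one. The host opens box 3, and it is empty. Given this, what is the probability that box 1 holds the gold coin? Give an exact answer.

Consider each possible location of the gold coin in turn.
If it is in box 1 (prior 4/19): the host has 4 equally likely choices, so probability 1/4; weight (4/19)·(1/4) = 1/19.
If it is in box 2 (prior 2/19): the host has 3 equally likely choices, so probability 1/3; weight (2/19)·(1/3) = 2/57.
If it is in box 3 (prior 5/19): the host opened box 3, so this case is ruled out; weight (5/19)·0 = 0.
If it is in either of boxes 4 and 5 (prior 4/19 each): the host has 3 equally likely choices, so probability 1/3; weight (4/19)·(1/3) = 4/57 each.
The weights sum to 13/57.
So P(the gold coin in box 1 | the host opened box 3) = (1/19) / (13/57) = 3/13.

3/13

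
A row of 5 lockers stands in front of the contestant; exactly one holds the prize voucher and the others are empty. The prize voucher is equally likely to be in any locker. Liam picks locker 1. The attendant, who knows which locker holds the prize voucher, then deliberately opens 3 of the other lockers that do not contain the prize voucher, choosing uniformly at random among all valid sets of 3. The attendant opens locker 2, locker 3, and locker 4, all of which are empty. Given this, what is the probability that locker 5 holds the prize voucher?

Apply Bayes' rule, conditioning on where the prize voucher actually is.
If it is in locker 1 (prior 1/5): the attendant has 4 equally likely choices, so probability 1/4; weight (1/5)·(1/4) = 1/20.
If it is in any of lockers 2, 3, and 4 (prior 1/5 each): that locker was opened and seen not to hold the prize — ruled out; weight (1/5)·0 = 0 each.
If it is in locker 5 (prior 1/5): the attendant has no choice, probability 1; weight (1/5)·1 = 1/5.
The weights sum to 1/4.
So P(the prize voucher in locker 5 | the attendant opened locker 2, locker 3, and locker 4) = (1/5) / (1/4) = 4/5.

4/5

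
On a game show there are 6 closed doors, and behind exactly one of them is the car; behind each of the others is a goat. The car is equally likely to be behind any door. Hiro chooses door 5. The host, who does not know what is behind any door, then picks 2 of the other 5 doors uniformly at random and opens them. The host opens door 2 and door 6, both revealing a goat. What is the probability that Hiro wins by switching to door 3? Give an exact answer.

Apply Bayes' rule, conditioning on where the car actually is.
If it is behind any of doors 1, 3, 4, and 5 (prior 1/6 each): the host picks exactly this set with probability 1/10 regardless, and none is the prize; weight (1/6)·(1/10) = 1/60 each.
If it is behind either of doors 2 and 6 (prior 1/6 each): that door was opened and seen not to hold the prize — ruled out; weight (1/6)·0 = 0 each.
The weights sum to 1/15.
So P(the car behind door 3 | the host opened door 2 and door 6) = (1/60) / (1/15) = 1/4.

1/4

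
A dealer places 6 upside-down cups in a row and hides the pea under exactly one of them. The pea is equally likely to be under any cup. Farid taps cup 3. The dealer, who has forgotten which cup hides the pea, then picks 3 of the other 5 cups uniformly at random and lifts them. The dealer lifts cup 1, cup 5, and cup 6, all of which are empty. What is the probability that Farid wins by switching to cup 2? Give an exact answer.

1/3

Because the dealer chose which cups to lift without knowing where the pea is, the choice is independent of the prize location. Learning that none of the 3 opened cups holds the pea simply rules out those 3 locations and leaves the remaining 3 cups still equally likely by symmetry.
So P(the pea under cup 2) = 1/3.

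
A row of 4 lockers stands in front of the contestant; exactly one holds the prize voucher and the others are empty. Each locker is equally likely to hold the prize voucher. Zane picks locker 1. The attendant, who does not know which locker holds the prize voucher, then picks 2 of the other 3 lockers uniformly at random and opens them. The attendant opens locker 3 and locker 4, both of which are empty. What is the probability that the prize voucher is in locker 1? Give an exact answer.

1/2

Because the attendant chose which lockers to open without knowing where the prize voucher is, the choice is independent of the prize location. Learning that none of the 2 opened lockers holds the prize voucher simply rules out those 2 locations and leaves the remaining 2 lockers still equally likely by symmetry.
So P(the prize voucher in locker 1) = 1/2.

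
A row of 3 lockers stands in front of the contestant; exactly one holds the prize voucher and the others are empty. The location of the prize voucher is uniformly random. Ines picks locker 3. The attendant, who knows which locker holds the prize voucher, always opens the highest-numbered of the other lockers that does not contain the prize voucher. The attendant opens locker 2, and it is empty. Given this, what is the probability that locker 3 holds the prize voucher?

Apply Bayes' rule, conditioning on where the prize voucher actually is.
If it is in either of lockers 1 and 3 (prior 1/3 each): locker 2 is the highest-numbered option available, probability 1; weight (1/3)·1 = 1/3 each.
If it is in locker 2 (prior 1/3): the attendant opened locker 2, so this case is ruled out; weight (1/3)·0 = 0.
The weights sum to 2/3.
So P(the prize voucher in locker 3 | the attendant opened locker 2) = (1/3) / (2/3) = 1/2.

1/2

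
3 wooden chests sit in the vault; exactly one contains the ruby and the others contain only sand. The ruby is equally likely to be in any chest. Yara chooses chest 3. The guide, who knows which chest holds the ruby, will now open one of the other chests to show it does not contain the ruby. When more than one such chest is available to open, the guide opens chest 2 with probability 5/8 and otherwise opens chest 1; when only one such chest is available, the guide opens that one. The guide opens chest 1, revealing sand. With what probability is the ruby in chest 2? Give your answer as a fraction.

8/11

Condition on the true location of the ruby.
If it is in chest 1 (prior 1/3): the guide opened chest 1, so this case is ruled out; weight (1/3)·0 = 0.
If it is in chest 2 (prior 1/3): only chest 1 is available, probability 1; weight (1/3)·1 = 1/3.
If it is in chest 3 (prior 1/3): chest 2 is available but not opened, probability 3/8; weight (1/3)·(3/8) = 1/8.
The weights sum to 11/24.
So P(the ruby in chest 2 | the guide opened chest 1) = (1/3) / (11/24) = 8/11.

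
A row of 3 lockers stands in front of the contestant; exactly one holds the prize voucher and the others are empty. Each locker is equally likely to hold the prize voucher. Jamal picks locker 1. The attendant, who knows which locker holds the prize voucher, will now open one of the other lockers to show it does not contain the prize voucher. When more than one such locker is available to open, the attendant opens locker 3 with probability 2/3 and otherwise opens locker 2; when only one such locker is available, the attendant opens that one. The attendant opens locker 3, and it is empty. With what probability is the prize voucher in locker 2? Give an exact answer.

3/5

Apply Bayes' rule, conditioning on where the prize voucher actually is.
If it is in locker 1 (prior 1/3): locker 3 is available, opened with probability 2/3; weight (1/3)·(2/3) = 2/9.
If it is in locker 2 (prior 1/3): only locker 3 is available, probability 1; weight (1/3)·1 = 1/3.
If it is in locker 3 (prior 1/3): the attendant opened locker 3, so this case is ruled out; weight (1/3)·0 = 0.
The weights sum to 5/9.
So P(the prize voucher in locker 2 | the attendant opened locker 3) = (1/3) / (5/9) = 3/5.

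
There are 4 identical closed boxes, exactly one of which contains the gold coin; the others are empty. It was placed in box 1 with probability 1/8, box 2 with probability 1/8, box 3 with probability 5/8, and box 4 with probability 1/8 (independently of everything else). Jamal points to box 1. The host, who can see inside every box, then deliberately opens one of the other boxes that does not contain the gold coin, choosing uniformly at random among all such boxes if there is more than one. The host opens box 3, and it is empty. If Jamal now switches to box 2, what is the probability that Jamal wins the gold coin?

3/8

Condition on the true location of the gold coin.
If it is in box 1 (prior 1/8): the host has 3 equally likely choices, so probability 1/3; weight (1/8)·(1/3) = 1/24.
If it is in either of boxes 2 and 4 (prior 1/8 each): the host has 2 equally likely choices, so probability 1/2; weight (1/8)·(1/2) = 1/16 each.
If it is in box 3 (prior 5/8): the host opened box 3, so this case is ruled out; weight (5/8)·0 = 0.
The weights sum to 1/6.
So P(the gold coin in box 2 | the host opened box 3) = (1/16) / (1/6) = 3/8.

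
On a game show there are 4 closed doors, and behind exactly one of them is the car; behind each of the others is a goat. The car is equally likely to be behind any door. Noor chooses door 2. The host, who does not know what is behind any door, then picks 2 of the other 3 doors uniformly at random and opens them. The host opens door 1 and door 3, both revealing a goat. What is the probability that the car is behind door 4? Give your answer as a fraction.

Because the host chose which doors to open without knowing where the car is, the choice is independent of the prize location. Learning that none of the 2 opened doors holds the car simply rules out those 2 locations and leaves the remaining 2 doors still equally likely by symmetry.
So P(the car behind door 4) = 1/2.

1/2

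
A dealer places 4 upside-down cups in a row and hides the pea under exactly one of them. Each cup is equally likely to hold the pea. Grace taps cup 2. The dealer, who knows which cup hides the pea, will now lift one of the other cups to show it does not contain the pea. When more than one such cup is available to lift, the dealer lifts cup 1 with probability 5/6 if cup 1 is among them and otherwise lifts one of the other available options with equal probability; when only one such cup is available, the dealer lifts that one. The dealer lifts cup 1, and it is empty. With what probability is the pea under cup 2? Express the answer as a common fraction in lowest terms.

Consider each possible location of the pea in turn.
If it is under cup 1 (prior 1/4): the dealer opened cup 1, so this case is ruled out; weight (1/4)·0 = 0.
If it is under any of cups 2, 3, and 4 (prior 1/4 each): cup 1 is available, opened with probability 5/6; weight (1/4)·(5/6) = 5/24 each.
The weights sum to 5/8.
So P(the pea under cup 2 | the dealer opened cup 1) = (5/24) / (5/8) = 1/3.

1/3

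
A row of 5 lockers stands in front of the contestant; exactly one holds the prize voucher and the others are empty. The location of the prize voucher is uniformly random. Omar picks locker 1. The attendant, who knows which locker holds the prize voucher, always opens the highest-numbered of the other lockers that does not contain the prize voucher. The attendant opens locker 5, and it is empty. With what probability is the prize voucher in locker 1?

Consider each possible location of the prize voucher in turn.
If it is in any of lockers 1, 2, 3, and 4 (prior 1/5 each): locker 5 is the highest-numbered option available, probability 1; weight (1/5)·1 = 1/5 each.
If it is in locker 5 (prior 1/5): the attendant opened locker 5, so this case is ruled out; weight (1/5)·0 = 0.
The weights sum to 4/5.
So P(the prize voucher in locker 1 | the attendant opened locker 5) = (1/5) / (4/5) = 1/4.

1/4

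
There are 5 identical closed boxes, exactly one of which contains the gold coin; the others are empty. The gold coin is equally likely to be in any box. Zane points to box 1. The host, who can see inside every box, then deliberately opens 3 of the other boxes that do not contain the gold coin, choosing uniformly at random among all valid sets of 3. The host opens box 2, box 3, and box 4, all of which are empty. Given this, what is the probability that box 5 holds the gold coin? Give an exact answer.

Apply Bayes' rule, conditioning on where the gold coin actually is.
If it is in box 1 (prior 1/5): the host has 4 equally likely choices, so probability 1/4; weight (1/5)·(1/4) = 1/20.
If it is in any of boxes 2, 3, and 4 (prior 1/5 each): that box was opened and seen not to hold the prize — ruled out; weight (1/5)·0 = 0 each.
If it is in box 5 (prior 1/5): the host has no choice, probability 1; weight (1/5)·1 = 1/5.
The weights sum to 1/4.
So P(the gold coin in box 5 | the host opened box 2, box 3, and box 4) = (1/5) / (1/4) = 4/5.

4/5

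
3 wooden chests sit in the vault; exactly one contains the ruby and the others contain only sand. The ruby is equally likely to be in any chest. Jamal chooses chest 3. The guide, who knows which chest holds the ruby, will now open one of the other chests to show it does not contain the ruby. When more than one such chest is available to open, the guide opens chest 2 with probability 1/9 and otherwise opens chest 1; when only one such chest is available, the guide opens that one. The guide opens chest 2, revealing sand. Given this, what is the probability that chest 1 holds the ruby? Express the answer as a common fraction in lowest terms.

9/10

Condition on the true location of the ruby.
If it is in chest 1 (prior 1/3): only chest 2 is available, probability 1; weight (1/3)·1 = 1/3.
If it is in chest 2 (prior 1/3): the guide opened chest 2, so this case is ruled out; weight (1/3)·0 = 0.
If it is in chest 3 (prior 1/3): chest 2 is available, opened with probability 1/9; weight (1/3)·(1/9) = 1/27.
The weights sum to 10/27.
So P(the ruby in chest 1 | the guide opened chest 2) = (1/3) / (10/27) = 9/10.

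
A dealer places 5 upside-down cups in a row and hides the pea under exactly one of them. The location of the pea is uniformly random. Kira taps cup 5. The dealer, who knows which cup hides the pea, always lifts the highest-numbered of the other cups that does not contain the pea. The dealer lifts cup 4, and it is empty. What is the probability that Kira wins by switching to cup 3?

Apply Bayes' rule, conditioning on where the pea actually is.
If it is under any of cups 1, 2, 3, and 5 (prior 1/5 each): cup 4 is the highest-numbered option available, probability 1; weight (1/5)·1 = 1/5 each.
If it is under cup 4 (prior 1/5): the dealer opened cup 4, so this case is ruled out; weight (1/5)·0 = 0.
The weights sum to 4/5.
So P(the pea under cup 3 | the dealer opened cup 4) = (1/5) / (4/5) = 1/4.

1/4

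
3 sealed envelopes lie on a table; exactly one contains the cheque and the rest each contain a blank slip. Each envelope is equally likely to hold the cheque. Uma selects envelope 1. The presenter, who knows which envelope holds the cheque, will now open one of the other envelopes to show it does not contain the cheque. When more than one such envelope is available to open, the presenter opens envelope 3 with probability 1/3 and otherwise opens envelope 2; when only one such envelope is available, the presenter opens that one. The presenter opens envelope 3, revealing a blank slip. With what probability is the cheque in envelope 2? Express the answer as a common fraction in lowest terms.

3/4

Condition on the true location of the cheque.
If it is in envelope 1 (prior 1/3): envelope 3 is available, opened with probability 1/3; weight (1/3)·(1/3) = 1/9.
If it is in envelope 2 (prior 1/3): only envelope 3 is available, probability 1; weight (1/3)·1 = 1/3.
If it is in envelope 3 (prior 1/3): the presenter opened envelope 3, so this case is ruled out; weight (1/3)·0 = 0.
The weights sum to 4/9.
So P(the cheque in envelope 2 | the presenter opened envelope 3) = (1/3) / (4/9) = 3/4.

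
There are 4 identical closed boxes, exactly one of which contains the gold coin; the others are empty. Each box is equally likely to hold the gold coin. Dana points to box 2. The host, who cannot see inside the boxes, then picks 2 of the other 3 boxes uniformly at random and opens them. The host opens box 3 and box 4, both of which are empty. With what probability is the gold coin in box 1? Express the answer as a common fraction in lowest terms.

Because the host chose which boxes to open without knowing where the gold coin is, the choice is independent of the prize location. Learning that none of the 2 opened boxes holds the gold coin simply rules out those 2 locations and leaves the remaining 2 boxes still equally likely by symmetry.
So P(the gold coin in box 1) = 1/2.

1/2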